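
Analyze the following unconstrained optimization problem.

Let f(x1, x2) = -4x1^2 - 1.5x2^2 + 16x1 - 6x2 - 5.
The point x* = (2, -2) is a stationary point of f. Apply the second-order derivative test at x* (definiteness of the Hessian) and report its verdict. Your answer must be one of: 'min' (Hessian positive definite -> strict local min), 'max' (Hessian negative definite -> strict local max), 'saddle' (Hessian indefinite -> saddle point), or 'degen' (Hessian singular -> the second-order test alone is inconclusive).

Compute the Hessian H = grad^2 f:
  H = [[-8, 0], [0, -3]]
Verify stationarity: grad f(x*) = H x* + g = (0, 0).
Eigenvalues of H: -8, -3.
Both eigenvalues < 0, so H is negative definite -> x* is a strict local max.

max


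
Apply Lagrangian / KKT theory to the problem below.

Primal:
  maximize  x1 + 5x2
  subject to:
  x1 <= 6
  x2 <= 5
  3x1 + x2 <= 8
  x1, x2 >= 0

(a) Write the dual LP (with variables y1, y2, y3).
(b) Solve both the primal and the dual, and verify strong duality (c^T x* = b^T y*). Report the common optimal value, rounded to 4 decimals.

The standard primal-dual pair for 'max c^T x s.t. A x <= b, x >= 0' is:
  Dual:  min b^T y  s.t.  A^T y >= c,  y >= 0.

So the dual LP is:
  minimize  6y1 + 5y2 + 8y3
  subject to:
    y1 + 3y3 >= 1
    y2 + y3 >= 5
    y1, y2, y3 >= 0

Solving the primal: x* = (1, 5).
  primal value c^T x* = 26.
Solving the dual: y* = (0, 4.6667, 0.3333).
  dual value b^T y* = 26.
Strong duality: c^T x* = b^T y*. Confirmed.

26


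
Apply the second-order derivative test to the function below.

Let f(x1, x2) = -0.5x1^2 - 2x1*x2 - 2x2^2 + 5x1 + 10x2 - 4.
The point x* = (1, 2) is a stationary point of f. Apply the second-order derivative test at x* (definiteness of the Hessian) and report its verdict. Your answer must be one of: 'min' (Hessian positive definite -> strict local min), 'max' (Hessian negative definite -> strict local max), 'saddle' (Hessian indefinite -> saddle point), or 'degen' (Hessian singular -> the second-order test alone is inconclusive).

Compute the Hessian H = grad^2 f:
  H = [[-1, -2], [-2, -4]]
Verify stationarity: grad f(x*) = H x* + g = (0, 0).
Eigenvalues of H: -5, 0.
H has a zero eigenvalue (singular; negative semidefinite but not definite), so H is neither positive definite, negative definite, nor indefinite. The second-order test alone is inconclusive -> degen.
(Indeed, f is constant along the null direction of H through x*, so x* is not a strict local extremum.)

degen


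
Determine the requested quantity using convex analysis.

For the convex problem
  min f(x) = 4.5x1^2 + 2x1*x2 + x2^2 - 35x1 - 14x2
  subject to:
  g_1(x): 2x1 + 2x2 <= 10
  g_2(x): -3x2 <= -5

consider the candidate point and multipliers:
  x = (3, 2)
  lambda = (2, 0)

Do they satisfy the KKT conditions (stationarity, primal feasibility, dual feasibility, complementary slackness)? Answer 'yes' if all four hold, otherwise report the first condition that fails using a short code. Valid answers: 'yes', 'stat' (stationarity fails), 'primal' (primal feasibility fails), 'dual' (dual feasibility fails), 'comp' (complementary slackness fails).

Gradient of f: grad f(x) = Q x + c = (-4, -4)
Constraint values g_i(x) = a_i^T x - b_i:
  g_1((3, 2)) = 0
  g_2((3, 2)) = -1
Stationarity residual: grad f(x) + sum_i lambda_i a_i = (0, 0)
  -> stationarity OK
Primal feasibility (all g_i <= 0): OK
Dual feasibility (all lambda_i >= 0): OK
Complementary slackness (lambda_i * g_i(x) = 0 for all i): OK

Verdict: yes, KKT holds.

yes


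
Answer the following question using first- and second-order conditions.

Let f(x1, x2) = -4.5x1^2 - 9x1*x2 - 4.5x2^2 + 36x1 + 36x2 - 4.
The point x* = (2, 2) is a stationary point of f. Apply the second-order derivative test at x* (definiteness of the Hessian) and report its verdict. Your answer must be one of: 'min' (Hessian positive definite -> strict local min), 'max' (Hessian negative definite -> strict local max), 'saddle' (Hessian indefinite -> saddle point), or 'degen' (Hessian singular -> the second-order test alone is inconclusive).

Compute the Hessian H = grad^2 f:
  H = [[-9, -9], [-9, -9]]
Verify stationarity: grad f(x*) = H x* + g = (0, 0).
Eigenvalues of H: -18, 0.
H has a zero eigenvalue (singular; negative semidefinite but not definite), so H is neither positive definite, negative definite, nor indefinite. The second-order test alone is inconclusive -> degen.
(Indeed, f is constant along the null direction of H through x*, so x* is not a strict local extremum.)

degen


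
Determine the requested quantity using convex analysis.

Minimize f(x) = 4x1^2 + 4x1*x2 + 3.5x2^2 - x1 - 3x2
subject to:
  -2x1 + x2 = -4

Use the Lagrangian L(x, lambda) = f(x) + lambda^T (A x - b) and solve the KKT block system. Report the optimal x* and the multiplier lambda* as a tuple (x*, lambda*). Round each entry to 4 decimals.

Form the Lagrangian:
  L(x, lambda) = (1/2) x^T Q x + c^T x + lambda^T (A x - b)
Stationarity (grad_x L = 0): Q x + c + A^T lambda = 0.
Primal feasibility: A x = b.

This gives the KKT block system:
  [ Q   A^T ] [ x     ]   [-c ]
  [ A    0  ] [ lambda ] = [ b ]

Solving the linear system:
  x*      = (1.5192, -0.9615)
  lambda* = (3.6538)
  f(x*)   = 7.9904

x* = (1.5192, -0.9615), lambda* = (3.6538)


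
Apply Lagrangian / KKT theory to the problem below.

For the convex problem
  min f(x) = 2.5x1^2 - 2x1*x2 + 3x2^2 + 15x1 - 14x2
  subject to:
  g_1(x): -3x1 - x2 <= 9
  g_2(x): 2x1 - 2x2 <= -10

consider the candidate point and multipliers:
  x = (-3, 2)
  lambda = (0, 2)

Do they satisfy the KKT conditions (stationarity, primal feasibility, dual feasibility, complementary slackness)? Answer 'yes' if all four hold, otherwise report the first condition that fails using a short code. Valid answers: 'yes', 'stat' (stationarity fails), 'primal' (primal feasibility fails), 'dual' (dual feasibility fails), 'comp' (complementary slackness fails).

Gradient of f: grad f(x) = Q x + c = (-4, 4)
Constraint values g_i(x) = a_i^T x - b_i:
  g_1((-3, 2)) = -2
  g_2((-3, 2)) = 0
Stationarity residual: grad f(x) + sum_i lambda_i a_i = (0, 0)
  -> stationarity OK
Primal feasibility (all g_i <= 0): OK
Dual feasibility (all lambda_i >= 0): OK
Complementary slackness (lambda_i * g_i(x) = 0 for all i): OK

Verdict: yes, KKT holds.

yes


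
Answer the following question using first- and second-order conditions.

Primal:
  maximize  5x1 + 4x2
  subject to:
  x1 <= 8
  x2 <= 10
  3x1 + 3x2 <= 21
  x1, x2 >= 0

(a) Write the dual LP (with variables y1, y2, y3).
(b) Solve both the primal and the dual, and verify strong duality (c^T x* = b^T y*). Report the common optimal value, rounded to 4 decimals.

The standard primal-dual pair for 'max c^T x s.t. A x <= b, x >= 0' is:
  Dual:  min b^T y  s.t.  A^T y >= c,  y >= 0.

So the dual LP is:
  minimize  8y1 + 10y2 + 21y3
  subject to:
    y1 + 3y3 >= 5
    y2 + 3y3 >= 4
    y1, y2, y3 >= 0

Solving the primal: x* = (7, 0).
  primal value c^T x* = 35.
Solving the dual: y* = (0, 0, 1.6667).
  dual value b^T y* = 35.
Strong duality: c^T x* = b^T y*. Confirmed.

35


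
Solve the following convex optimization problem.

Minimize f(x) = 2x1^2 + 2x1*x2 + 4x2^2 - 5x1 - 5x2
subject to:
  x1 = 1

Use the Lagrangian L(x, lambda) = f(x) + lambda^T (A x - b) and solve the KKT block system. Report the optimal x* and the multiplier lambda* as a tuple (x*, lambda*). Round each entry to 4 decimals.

Form the Lagrangian:
  L(x, lambda) = (1/2) x^T Q x + c^T x + lambda^T (A x - b)
Stationarity (grad_x L = 0): Q x + c + A^T lambda = 0.
Primal feasibility: A x = b.

This gives the KKT block system:
  [ Q   A^T ] [ x     ]   [-c ]
  [ A    0  ] [ lambda ] = [ b ]

Solving the linear system:
  x*      = (1, 0.375)
  lambda* = (0.25)
  f(x*)   = -3.5625

x* = (1, 0.375), lambda* = (0.25)


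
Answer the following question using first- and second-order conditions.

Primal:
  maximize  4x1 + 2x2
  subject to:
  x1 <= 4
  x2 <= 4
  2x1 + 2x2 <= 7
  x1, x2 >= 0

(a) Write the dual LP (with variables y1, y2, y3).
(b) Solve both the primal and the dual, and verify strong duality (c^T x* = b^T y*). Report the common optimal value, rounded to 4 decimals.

The standard primal-dual pair for 'max c^T x s.t. A x <= b, x >= 0' is:
  Dual:  min b^T y  s.t.  A^T y >= c,  y >= 0.

So the dual LP is:
  minimize  4y1 + 4y2 + 7y3
  subject to:
    y1 + 2y3 >= 4
    y2 + 2y3 >= 2
    y1, y2, y3 >= 0

Solving the primal: x* = (3.5, 0).
  primal value c^T x* = 14.
Solving the dual: y* = (0, 0, 2).
  dual value b^T y* = 14.
Strong duality: c^T x* = b^T y*. Confirmed.

14


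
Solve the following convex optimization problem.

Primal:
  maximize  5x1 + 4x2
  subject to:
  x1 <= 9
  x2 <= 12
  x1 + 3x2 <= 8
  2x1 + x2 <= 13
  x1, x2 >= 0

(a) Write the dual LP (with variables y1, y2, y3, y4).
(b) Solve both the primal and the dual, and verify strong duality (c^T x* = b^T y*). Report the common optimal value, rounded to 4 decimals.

The standard primal-dual pair for 'max c^T x s.t. A x <= b, x >= 0' is:
  Dual:  min b^T y  s.t.  A^T y >= c,  y >= 0.

So the dual LP is:
  minimize  9y1 + 12y2 + 8y3 + 13y4
  subject to:
    y1 + y3 + 2y4 >= 5
    y2 + 3y3 + y4 >= 4
    y1, y2, y3, y4 >= 0

Solving the primal: x* = (6.2, 0.6).
  primal value c^T x* = 33.4.
Solving the dual: y* = (0, 0, 0.6, 2.2).
  dual value b^T y* = 33.4.
Strong duality: c^T x* = b^T y*. Confirmed.

33.4


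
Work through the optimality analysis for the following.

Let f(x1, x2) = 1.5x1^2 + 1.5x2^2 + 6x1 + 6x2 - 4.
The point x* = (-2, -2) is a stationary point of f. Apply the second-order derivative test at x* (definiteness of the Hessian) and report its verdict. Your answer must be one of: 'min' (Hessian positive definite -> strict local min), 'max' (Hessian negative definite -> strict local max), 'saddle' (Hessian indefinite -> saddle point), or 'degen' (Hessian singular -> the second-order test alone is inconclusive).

Compute the Hessian H = grad^2 f:
  H = [[3, 0], [0, 3]]
Verify stationarity: grad f(x*) = H x* + g = (0, 0).
Eigenvalues of H: 3, 3.
Both eigenvalues > 0, so H is positive definite -> x* is a strict local min.

min


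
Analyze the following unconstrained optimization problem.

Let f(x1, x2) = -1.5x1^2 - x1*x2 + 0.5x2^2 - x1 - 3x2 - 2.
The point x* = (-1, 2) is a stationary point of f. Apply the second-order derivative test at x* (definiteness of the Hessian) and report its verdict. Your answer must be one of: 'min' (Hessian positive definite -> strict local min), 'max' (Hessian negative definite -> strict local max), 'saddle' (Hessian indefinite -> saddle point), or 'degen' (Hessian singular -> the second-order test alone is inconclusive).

Compute the Hessian H = grad^2 f:
  H = [[-3, -1], [-1, 1]]
Verify stationarity: grad f(x*) = H x* + g = (0, 0).
Eigenvalues of H: -3.2361, 1.2361.
Eigenvalues have mixed signs, so H is indefinite -> x* is a saddle point.

saddle


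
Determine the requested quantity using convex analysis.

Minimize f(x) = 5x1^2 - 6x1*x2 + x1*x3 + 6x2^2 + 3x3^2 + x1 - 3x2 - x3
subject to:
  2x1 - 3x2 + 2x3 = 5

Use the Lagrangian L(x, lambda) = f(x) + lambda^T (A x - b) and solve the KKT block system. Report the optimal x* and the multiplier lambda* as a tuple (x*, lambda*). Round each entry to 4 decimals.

Form the Lagrangian:
  L(x, lambda) = (1/2) x^T Q x + c^T x + lambda^T (A x - b)
Stationarity (grad_x L = 0): Q x + c + A^T lambda = 0.
Primal feasibility: A x = b.

This gives the KKT block system:
  [ Q   A^T ] [ x     ]   [-c ]
  [ A    0  ] [ lambda ] = [ b ]

Solving the linear system:
  x*      = (0.1416, -0.6309, 1.412)
  lambda* = (-3.8069)
  f(x*)   = 9.8283

x* = (0.1416, -0.6309, 1.412), lambda* = (-3.8069)


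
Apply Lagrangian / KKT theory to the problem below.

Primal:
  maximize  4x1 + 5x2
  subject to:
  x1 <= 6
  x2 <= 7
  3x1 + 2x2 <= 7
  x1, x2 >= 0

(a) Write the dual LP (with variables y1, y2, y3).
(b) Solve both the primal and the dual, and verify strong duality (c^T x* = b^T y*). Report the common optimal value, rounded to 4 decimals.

The standard primal-dual pair for 'max c^T x s.t. A x <= b, x >= 0' is:
  Dual:  min b^T y  s.t.  A^T y >= c,  y >= 0.

So the dual LP is:
  minimize  6y1 + 7y2 + 7y3
  subject to:
    y1 + 3y3 >= 4
    y2 + 2y3 >= 5
    y1, y2, y3 >= 0

Solving the primal: x* = (0, 3.5).
  primal value c^T x* = 17.5.
Solving the dual: y* = (0, 0, 2.5).
  dual value b^T y* = 17.5.
Strong duality: c^T x* = b^T y*. Confirmed.

17.5


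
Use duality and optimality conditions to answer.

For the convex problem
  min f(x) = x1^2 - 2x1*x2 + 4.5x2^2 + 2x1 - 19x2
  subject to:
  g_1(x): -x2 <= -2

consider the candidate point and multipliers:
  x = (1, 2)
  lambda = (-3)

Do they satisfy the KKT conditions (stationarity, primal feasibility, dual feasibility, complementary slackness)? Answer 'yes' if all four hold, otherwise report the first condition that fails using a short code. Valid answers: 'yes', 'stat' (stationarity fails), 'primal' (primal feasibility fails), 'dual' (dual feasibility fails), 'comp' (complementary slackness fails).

Gradient of f: grad f(x) = Q x + c = (0, -3)
Constraint values g_i(x) = a_i^T x - b_i:
  g_1((1, 2)) = 0
Stationarity residual: grad f(x) + sum_i lambda_i a_i = (0, 0)
  -> stationarity OK
Primal feasibility (all g_i <= 0): OK
Dual feasibility (all lambda_i >= 0): FAILS
Complementary slackness (lambda_i * g_i(x) = 0 for all i): OK

Verdict: the first failing condition is dual_feasibility -> dual.

dual


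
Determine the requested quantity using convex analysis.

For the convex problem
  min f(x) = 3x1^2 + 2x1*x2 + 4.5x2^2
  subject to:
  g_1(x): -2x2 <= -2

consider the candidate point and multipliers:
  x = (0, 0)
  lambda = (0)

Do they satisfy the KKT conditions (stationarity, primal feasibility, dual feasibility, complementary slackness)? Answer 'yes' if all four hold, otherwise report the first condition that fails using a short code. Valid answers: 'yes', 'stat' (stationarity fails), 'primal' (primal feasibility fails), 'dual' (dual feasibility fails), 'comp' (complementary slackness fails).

Gradient of f: grad f(x) = Q x + c = (0, 0)
Constraint values g_i(x) = a_i^T x - b_i:
  g_1((0, 0)) = 2
Stationarity residual: grad f(x) + sum_i lambda_i a_i = (0, 0)
  -> stationarity OK
Primal feasibility (all g_i <= 0): FAILS
Dual feasibility (all lambda_i >= 0): OK
Complementary slackness (lambda_i * g_i(x) = 0 for all i): OK

Verdict: the first failing condition is primal_feasibility -> primal.

primal


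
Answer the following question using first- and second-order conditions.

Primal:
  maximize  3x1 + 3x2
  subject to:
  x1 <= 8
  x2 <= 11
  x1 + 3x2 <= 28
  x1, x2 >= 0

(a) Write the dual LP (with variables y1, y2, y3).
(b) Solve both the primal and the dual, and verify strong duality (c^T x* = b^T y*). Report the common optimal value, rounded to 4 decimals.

The standard primal-dual pair for 'max c^T x s.t. A x <= b, x >= 0' is:
  Dual:  min b^T y  s.t.  A^T y >= c,  y >= 0.

So the dual LP is:
  minimize  8y1 + 11y2 + 28y3
  subject to:
    y1 + y3 >= 3
    y2 + 3y3 >= 3
    y1, y2, y3 >= 0

Solving the primal: x* = (8, 6.6667).
  primal value c^T x* = 44.
Solving the dual: y* = (2, 0, 1).
  dual value b^T y* = 44.
Strong duality: c^T x* = b^T y*. Confirmed.

44


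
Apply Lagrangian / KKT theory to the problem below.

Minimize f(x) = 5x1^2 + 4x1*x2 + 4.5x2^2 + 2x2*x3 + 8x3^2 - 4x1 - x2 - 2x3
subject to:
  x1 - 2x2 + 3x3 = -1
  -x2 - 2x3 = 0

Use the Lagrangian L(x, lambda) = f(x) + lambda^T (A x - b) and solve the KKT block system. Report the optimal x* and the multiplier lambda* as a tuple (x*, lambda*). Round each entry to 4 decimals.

Form the Lagrangian:
  L(x, lambda) = (1/2) x^T Q x + c^T x + lambda^T (A x - b)
Stationarity (grad_x L = 0): Q x + c + A^T lambda = 0.
Primal feasibility: A x = b.

This gives the KKT block system:
  [ Q   A^T ] [ x     ]   [-c ]
  [ A    0  ] [ lambda ] = [ b ]

Solving the linear system:
  x*      = (0.1486, 0.3282, -0.1641)
  lambda* = (1.2012, -0.1827)
  f(x*)   = 0.3034

x* = (0.1486, 0.3282, -0.1641), lambda* = (1.2012, -0.1827)


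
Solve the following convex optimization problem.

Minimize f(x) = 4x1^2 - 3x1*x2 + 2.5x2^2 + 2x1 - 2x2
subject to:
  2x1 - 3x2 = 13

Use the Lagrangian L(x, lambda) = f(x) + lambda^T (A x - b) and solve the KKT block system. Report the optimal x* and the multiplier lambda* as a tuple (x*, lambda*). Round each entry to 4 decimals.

Form the Lagrangian:
  L(x, lambda) = (1/2) x^T Q x + c^T x + lambda^T (A x - b)
Stationarity (grad_x L = 0): Q x + c + A^T lambda = 0.
Primal feasibility: A x = b.

This gives the KKT block system:
  [ Q   A^T ] [ x     ]   [-c ]
  [ A    0  ] [ lambda ] = [ b ]

Solving the linear system:
  x*      = (0.125, -4.25)
  lambda* = (-7.875)
  f(x*)   = 55.5625

x* = (0.125, -4.25), lambda* = (-7.875)


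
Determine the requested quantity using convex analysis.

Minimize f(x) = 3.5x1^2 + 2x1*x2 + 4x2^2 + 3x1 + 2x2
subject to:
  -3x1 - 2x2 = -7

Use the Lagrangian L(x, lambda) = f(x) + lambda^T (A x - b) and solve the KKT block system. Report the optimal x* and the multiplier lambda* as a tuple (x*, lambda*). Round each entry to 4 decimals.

Form the Lagrangian:
  L(x, lambda) = (1/2) x^T Q x + c^T x + lambda^T (A x - b)
Stationarity (grad_x L = 0): Q x + c + A^T lambda = 0.
Primal feasibility: A x = b.

This gives the KKT block system:
  [ Q   A^T ] [ x     ]   [-c ]
  [ A    0  ] [ lambda ] = [ b ]

Solving the linear system:
  x*      = (1.8421, 0.7368)
  lambda* = (5.7895)
  f(x*)   = 23.7632

x* = (1.8421, 0.7368), lambda* = (5.7895)


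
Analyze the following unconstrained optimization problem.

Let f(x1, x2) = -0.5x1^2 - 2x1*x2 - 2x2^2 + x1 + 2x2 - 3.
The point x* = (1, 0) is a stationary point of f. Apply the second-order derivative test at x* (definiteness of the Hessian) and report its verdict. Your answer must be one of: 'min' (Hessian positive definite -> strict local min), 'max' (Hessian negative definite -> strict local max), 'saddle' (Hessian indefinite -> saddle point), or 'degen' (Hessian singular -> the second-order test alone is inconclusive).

Compute the Hessian H = grad^2 f:
  H = [[-1, -2], [-2, -4]]
Verify stationarity: grad f(x*) = H x* + g = (0, 0).
Eigenvalues of H: -5, 0.
H has a zero eigenvalue (singular; negative semidefinite but not definite), so H is neither positive definite, negative definite, nor indefinite. The second-order test alone is inconclusive -> degen.
(Indeed, f is constant along the null direction of H through x*, so x* is not a strict local extremum.)

degen


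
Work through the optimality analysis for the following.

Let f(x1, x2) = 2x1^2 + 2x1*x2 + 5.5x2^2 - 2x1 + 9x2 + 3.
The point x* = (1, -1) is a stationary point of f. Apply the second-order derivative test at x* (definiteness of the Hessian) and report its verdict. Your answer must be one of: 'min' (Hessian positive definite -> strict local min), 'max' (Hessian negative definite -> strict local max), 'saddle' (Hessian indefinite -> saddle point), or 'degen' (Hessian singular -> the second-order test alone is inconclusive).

Compute the Hessian H = grad^2 f:
  H = [[4, 2], [2, 11]]
Verify stationarity: grad f(x*) = H x* + g = (0, 0).
Eigenvalues of H: 3.4689, 11.5311.
Both eigenvalues > 0, so H is positive definite -> x* is a strict local min.

min


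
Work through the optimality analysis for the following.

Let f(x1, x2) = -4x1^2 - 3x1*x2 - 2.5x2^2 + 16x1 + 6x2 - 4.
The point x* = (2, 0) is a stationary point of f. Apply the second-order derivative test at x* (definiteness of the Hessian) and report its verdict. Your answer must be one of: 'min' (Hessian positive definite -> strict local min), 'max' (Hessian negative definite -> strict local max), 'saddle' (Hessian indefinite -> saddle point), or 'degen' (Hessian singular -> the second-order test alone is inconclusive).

Compute the Hessian H = grad^2 f:
  H = [[-8, -3], [-3, -5]]
Verify stationarity: grad f(x*) = H x* + g = (0, 0).
Eigenvalues of H: -9.8541, -3.1459.
Both eigenvalues < 0, so H is negative definite -> x* is a strict local max.

max


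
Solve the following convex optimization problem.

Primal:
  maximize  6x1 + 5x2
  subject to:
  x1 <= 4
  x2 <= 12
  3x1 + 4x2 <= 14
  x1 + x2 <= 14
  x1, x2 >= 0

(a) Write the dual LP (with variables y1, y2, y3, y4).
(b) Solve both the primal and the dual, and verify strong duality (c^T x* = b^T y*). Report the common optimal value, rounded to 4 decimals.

The standard primal-dual pair for 'max c^T x s.t. A x <= b, x >= 0' is:
  Dual:  min b^T y  s.t.  A^T y >= c,  y >= 0.

So the dual LP is:
  minimize  4y1 + 12y2 + 14y3 + 14y4
  subject to:
    y1 + 3y3 + y4 >= 6
    y2 + 4y3 + y4 >= 5
    y1, y2, y3, y4 >= 0

Solving the primal: x* = (4, 0.5).
  primal value c^T x* = 26.5.
Solving the dual: y* = (2.25, 0, 1.25, 0).
  dual value b^T y* = 26.5.
Strong duality: c^T x* = b^T y*. Confirmed.

26.5


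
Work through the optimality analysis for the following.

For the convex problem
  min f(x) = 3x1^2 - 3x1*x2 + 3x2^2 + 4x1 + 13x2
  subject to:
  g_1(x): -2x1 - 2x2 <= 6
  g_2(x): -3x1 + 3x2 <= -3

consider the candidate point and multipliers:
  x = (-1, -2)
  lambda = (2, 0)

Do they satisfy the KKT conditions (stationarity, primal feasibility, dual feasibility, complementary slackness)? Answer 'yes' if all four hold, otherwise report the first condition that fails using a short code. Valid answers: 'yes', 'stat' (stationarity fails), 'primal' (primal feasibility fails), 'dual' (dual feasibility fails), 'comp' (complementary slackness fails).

Gradient of f: grad f(x) = Q x + c = (4, 4)
Constraint values g_i(x) = a_i^T x - b_i:
  g_1((-1, -2)) = 0
  g_2((-1, -2)) = 0
Stationarity residual: grad f(x) + sum_i lambda_i a_i = (0, 0)
  -> stationarity OK
Primal feasibility (all g_i <= 0): OK
Dual feasibility (all lambda_i >= 0): OK
Complementary slackness (lambda_i * g_i(x) = 0 for all i): OK

Verdict: yes, KKT holds.

yes


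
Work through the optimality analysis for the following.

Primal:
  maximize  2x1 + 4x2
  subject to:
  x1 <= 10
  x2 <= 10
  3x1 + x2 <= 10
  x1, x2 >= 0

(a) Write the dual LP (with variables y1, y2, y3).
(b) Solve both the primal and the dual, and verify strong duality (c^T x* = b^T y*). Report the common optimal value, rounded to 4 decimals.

The standard primal-dual pair for 'max c^T x s.t. A x <= b, x >= 0' is:
  Dual:  min b^T y  s.t.  A^T y >= c,  y >= 0.

So the dual LP is:
  minimize  10y1 + 10y2 + 10y3
  subject to:
    y1 + 3y3 >= 2
    y2 + y3 >= 4
    y1, y2, y3 >= 0

Solving the primal: x* = (0, 10).
  primal value c^T x* = 40.
Solving the dual: y* = (0, 3.3333, 0.6667).
  dual value b^T y* = 40.
Strong duality: c^T x* = b^T y*. Confirmed.

40


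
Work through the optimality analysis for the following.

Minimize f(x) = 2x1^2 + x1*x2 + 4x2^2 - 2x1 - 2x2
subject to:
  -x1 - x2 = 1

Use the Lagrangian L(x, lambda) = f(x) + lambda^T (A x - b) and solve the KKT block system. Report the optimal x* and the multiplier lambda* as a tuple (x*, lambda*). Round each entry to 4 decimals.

Form the Lagrangian:
  L(x, lambda) = (1/2) x^T Q x + c^T x + lambda^T (A x - b)
Stationarity (grad_x L = 0): Q x + c + A^T lambda = 0.
Primal feasibility: A x = b.

This gives the KKT block system:
  [ Q   A^T ] [ x     ]   [-c ]
  [ A    0  ] [ lambda ] = [ b ]

Solving the linear system:
  x*      = (-0.7, -0.3)
  lambda* = (-5.1)
  f(x*)   = 3.55

x* = (-0.7, -0.3), lambda* = (-5.1)


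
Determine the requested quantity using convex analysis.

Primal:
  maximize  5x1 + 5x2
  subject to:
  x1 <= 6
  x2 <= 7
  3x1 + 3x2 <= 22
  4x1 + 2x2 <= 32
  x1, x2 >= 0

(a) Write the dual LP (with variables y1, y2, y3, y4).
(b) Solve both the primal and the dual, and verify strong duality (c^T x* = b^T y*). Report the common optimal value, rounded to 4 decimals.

The standard primal-dual pair for 'max c^T x s.t. A x <= b, x >= 0' is:
  Dual:  min b^T y  s.t.  A^T y >= c,  y >= 0.

So the dual LP is:
  minimize  6y1 + 7y2 + 22y3 + 32y4
  subject to:
    y1 + 3y3 + 4y4 >= 5
    y2 + 3y3 + 2y4 >= 5
    y1, y2, y3, y4 >= 0

Solving the primal: x* = (6, 1.3333).
  primal value c^T x* = 36.6667.
Solving the dual: y* = (0, 0, 1.6667, 0).
  dual value b^T y* = 36.6667.
Strong duality: c^T x* = b^T y*. Confirmed.

36.6667


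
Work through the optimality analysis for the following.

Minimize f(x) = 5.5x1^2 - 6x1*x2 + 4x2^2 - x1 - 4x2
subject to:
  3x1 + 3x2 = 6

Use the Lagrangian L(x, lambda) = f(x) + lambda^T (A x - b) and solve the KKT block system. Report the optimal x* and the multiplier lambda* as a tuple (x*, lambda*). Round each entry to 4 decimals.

Form the Lagrangian:
  L(x, lambda) = (1/2) x^T Q x + c^T x + lambda^T (A x - b)
Stationarity (grad_x L = 0): Q x + c + A^T lambda = 0.
Primal feasibility: A x = b.

This gives the KKT block system:
  [ Q   A^T ] [ x     ]   [-c ]
  [ A    0  ] [ lambda ] = [ b ]

Solving the linear system:
  x*      = (0.8065, 1.1935)
  lambda* = (-0.2366)
  f(x*)   = -2.0806

x* = (0.8065, 1.1935), lambda* = (-0.2366)


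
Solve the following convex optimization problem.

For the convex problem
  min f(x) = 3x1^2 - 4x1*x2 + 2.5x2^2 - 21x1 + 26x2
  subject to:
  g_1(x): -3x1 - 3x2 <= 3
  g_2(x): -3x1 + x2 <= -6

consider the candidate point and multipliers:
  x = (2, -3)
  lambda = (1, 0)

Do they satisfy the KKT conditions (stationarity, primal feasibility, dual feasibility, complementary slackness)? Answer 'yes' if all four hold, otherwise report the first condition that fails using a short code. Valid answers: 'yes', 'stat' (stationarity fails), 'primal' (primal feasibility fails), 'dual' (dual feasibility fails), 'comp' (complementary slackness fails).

Gradient of f: grad f(x) = Q x + c = (3, 3)
Constraint values g_i(x) = a_i^T x - b_i:
  g_1((2, -3)) = 0
  g_2((2, -3)) = -3
Stationarity residual: grad f(x) + sum_i lambda_i a_i = (0, 0)
  -> stationarity OK
Primal feasibility (all g_i <= 0): OK
Dual feasibility (all lambda_i >= 0): OK
Complementary slackness (lambda_i * g_i(x) = 0 for all i): OK

Verdict: yes, KKT holds.

yes


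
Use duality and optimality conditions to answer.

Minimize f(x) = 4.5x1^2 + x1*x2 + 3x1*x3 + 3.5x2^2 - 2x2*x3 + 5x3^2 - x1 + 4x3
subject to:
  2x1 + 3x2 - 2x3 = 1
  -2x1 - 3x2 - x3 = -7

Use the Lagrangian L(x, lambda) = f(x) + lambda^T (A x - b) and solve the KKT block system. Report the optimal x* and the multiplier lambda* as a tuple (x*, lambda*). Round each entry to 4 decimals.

Form the Lagrangian:
  L(x, lambda) = (1/2) x^T Q x + c^T x + lambda^T (A x - b)
Stationarity (grad_x L = 0): Q x + c + A^T lambda = 0.
Primal feasibility: A x = b.

This gives the KKT block system:
  [ Q   A^T ] [ x     ]   [-c ]
  [ A    0  ] [ lambda ] = [ b ]

Solving the linear system:
  x*      = (-0.1443, 1.7629, 2)
  lambda* = (5.7698, 8.5017)
  f(x*)   = 30.9433

x* = (-0.1443, 1.7629, 2), lambda* = (5.7698, 8.5017)


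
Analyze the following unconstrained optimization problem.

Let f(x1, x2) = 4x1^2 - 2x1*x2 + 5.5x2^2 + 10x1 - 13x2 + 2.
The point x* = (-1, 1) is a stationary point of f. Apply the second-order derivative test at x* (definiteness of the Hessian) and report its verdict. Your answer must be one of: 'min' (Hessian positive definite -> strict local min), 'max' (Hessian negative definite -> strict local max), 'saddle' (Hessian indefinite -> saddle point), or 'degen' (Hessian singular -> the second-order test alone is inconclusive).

Compute the Hessian H = grad^2 f:
  H = [[8, -2], [-2, 11]]
Verify stationarity: grad f(x*) = H x* + g = (0, 0).
Eigenvalues of H: 7, 12.
Both eigenvalues > 0, so H is positive definite -> x* is a strict local min.

min


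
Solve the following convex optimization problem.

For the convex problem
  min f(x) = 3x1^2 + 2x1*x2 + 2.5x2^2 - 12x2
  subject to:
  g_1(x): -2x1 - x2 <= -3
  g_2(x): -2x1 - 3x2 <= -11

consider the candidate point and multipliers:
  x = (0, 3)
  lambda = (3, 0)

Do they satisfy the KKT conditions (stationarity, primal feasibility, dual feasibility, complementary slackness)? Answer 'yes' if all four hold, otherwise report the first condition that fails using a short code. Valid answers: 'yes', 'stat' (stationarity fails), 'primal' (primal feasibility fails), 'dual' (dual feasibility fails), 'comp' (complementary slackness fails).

Gradient of f: grad f(x) = Q x + c = (6, 3)
Constraint values g_i(x) = a_i^T x - b_i:
  g_1((0, 3)) = 0
  g_2((0, 3)) = 2
Stationarity residual: grad f(x) + sum_i lambda_i a_i = (0, 0)
  -> stationarity OK
Primal feasibility (all g_i <= 0): FAILS
Dual feasibility (all lambda_i >= 0): OK
Complementary slackness (lambda_i * g_i(x) = 0 for all i): OK

Verdict: the first failing condition is primal_feasibility -> primal.

primal


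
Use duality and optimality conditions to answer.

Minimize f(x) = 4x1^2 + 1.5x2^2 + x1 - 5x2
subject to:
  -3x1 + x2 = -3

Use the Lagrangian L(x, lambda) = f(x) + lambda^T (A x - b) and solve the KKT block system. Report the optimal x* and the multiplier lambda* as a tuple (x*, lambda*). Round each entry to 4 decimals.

Form the Lagrangian:
  L(x, lambda) = (1/2) x^T Q x + c^T x + lambda^T (A x - b)
Stationarity (grad_x L = 0): Q x + c + A^T lambda = 0.
Primal feasibility: A x = b.

This gives the KKT block system:
  [ Q   A^T ] [ x     ]   [-c ]
  [ A    0  ] [ lambda ] = [ b ]

Solving the linear system:
  x*      = (1.1714, 0.5143)
  lambda* = (3.4571)
  f(x*)   = 4.4857

x* = (1.1714, 0.5143), lambda* = (3.4571)


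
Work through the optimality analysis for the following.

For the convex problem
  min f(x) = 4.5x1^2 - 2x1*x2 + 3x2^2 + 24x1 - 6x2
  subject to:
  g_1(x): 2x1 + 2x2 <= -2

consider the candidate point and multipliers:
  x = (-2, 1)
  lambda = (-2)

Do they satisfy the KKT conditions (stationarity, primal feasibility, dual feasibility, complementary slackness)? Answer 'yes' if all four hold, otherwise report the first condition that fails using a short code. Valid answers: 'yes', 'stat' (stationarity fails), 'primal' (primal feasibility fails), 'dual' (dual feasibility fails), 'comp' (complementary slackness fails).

Gradient of f: grad f(x) = Q x + c = (4, 4)
Constraint values g_i(x) = a_i^T x - b_i:
  g_1((-2, 1)) = 0
Stationarity residual: grad f(x) + sum_i lambda_i a_i = (0, 0)
  -> stationarity OK
Primal feasibility (all g_i <= 0): OK
Dual feasibility (all lambda_i >= 0): FAILS
Complementary slackness (lambda_i * g_i(x) = 0 for all i): OK

Verdict: the first failing condition is dual_feasibility -> dual.

dual


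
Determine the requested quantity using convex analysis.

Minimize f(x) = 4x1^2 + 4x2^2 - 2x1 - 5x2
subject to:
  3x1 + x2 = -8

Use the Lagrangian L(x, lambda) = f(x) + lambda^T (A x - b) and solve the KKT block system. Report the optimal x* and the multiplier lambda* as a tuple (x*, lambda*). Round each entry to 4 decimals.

Form the Lagrangian:
  L(x, lambda) = (1/2) x^T Q x + c^T x + lambda^T (A x - b)
Stationarity (grad_x L = 0): Q x + c + A^T lambda = 0.
Primal feasibility: A x = b.

This gives the KKT block system:
  [ Q   A^T ] [ x     ]   [-c ]
  [ A    0  ] [ lambda ] = [ b ]

Solving the linear system:
  x*      = (-2.5625, -0.3125)
  lambda* = (7.5)
  f(x*)   = 33.3438

x* = (-2.5625, -0.3125), lambda* = (7.5)


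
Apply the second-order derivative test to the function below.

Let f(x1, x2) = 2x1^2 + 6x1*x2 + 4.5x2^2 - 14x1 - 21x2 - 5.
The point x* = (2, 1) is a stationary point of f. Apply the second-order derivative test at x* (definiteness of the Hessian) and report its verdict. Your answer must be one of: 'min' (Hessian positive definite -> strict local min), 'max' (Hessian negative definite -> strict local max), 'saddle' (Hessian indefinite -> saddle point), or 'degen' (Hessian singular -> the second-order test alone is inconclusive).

Compute the Hessian H = grad^2 f:
  H = [[4, 6], [6, 9]]
Verify stationarity: grad f(x*) = H x* + g = (0, 0).
Eigenvalues of H: 0, 13.
H has a zero eigenvalue (singular; positive semidefinite but not definite), so H is neither positive definite, negative definite, nor indefinite. The second-order test alone is inconclusive -> degen.
(Indeed, f is constant along the null direction of H through x*, so x* is not a strict local extremum.)

degen


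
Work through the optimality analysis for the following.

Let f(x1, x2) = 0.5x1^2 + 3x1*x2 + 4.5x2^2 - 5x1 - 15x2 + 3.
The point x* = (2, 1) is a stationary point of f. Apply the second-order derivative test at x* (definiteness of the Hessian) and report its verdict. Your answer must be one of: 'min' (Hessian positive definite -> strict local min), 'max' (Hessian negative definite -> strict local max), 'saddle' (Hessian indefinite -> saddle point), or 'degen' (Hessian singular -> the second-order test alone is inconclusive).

Compute the Hessian H = grad^2 f:
  H = [[1, 3], [3, 9]]
Verify stationarity: grad f(x*) = H x* + g = (0, 0).
Eigenvalues of H: 0, 10.
H has a zero eigenvalue (singular; positive semidefinite but not definite), so H is neither positive definite, negative definite, nor indefinite. The second-order test alone is inconclusive -> degen.
(Indeed, f is constant along the null direction of H through x*, so x* is not a strict local extremum.)

degen


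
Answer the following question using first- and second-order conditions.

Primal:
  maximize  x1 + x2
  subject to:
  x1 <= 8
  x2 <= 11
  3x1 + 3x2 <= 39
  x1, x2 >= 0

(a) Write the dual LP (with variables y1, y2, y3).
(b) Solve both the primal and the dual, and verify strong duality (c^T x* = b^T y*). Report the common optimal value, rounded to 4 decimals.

The standard primal-dual pair for 'max c^T x s.t. A x <= b, x >= 0' is:
  Dual:  min b^T y  s.t.  A^T y >= c,  y >= 0.

So the dual LP is:
  minimize  8y1 + 11y2 + 39y3
  subject to:
    y1 + 3y3 >= 1
    y2 + 3y3 >= 1
    y1, y2, y3 >= 0

Solving the primal: x* = (2, 11).
  primal value c^T x* = 13.
Solving the dual: y* = (0, 0, 0.3333).
  dual value b^T y* = 13.
Strong duality: c^T x* = b^T y*. Confirmed.

13


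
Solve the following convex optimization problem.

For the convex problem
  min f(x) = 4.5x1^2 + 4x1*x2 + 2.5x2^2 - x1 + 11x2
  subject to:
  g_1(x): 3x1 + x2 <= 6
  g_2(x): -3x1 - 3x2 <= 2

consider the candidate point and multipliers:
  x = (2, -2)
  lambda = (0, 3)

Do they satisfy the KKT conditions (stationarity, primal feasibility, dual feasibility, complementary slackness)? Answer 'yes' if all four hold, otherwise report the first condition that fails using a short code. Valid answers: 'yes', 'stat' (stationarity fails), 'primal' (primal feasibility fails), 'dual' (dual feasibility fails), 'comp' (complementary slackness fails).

Gradient of f: grad f(x) = Q x + c = (9, 9)
Constraint values g_i(x) = a_i^T x - b_i:
  g_1((2, -2)) = -2
  g_2((2, -2)) = -2
Stationarity residual: grad f(x) + sum_i lambda_i a_i = (0, 0)
  -> stationarity OK
Primal feasibility (all g_i <= 0): OK
Dual feasibility (all lambda_i >= 0): OK
Complementary slackness (lambda_i * g_i(x) = 0 for all i): FAILS

Verdict: the first failing condition is complementary_slackness -> comp.

comp


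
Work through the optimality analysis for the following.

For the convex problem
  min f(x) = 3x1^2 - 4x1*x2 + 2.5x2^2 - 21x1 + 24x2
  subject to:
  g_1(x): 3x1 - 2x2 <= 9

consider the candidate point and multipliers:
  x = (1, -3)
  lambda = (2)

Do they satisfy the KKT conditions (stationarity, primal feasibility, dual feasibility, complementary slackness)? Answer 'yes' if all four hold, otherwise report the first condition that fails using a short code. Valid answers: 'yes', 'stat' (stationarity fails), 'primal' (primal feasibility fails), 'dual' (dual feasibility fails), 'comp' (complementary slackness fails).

Gradient of f: grad f(x) = Q x + c = (-3, 5)
Constraint values g_i(x) = a_i^T x - b_i:
  g_1((1, -3)) = 0
Stationarity residual: grad f(x) + sum_i lambda_i a_i = (3, 1)
  -> stationarity FAILS
Primal feasibility (all g_i <= 0): OK
Dual feasibility (all lambda_i >= 0): OK
Complementary slackness (lambda_i * g_i(x) = 0 for all i): OK

Verdict: the first failing condition is stationarity -> stat.

stat


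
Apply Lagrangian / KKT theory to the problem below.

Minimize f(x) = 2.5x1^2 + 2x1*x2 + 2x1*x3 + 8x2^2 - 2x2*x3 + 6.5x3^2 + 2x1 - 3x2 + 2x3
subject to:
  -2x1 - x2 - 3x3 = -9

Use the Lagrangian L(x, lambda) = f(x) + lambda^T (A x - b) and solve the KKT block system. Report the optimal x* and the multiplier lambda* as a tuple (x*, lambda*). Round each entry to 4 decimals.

Form the Lagrangian:
  L(x, lambda) = (1/2) x^T Q x + c^T x + lambda^T (A x - b)
Stationarity (grad_x L = 0): Q x + c + A^T lambda = 0.
Primal feasibility: A x = b.

This gives the KKT block system:
  [ Q   A^T ] [ x     ]   [-c ]
  [ A    0  ] [ lambda ] = [ b ]

Solving the linear system:
  x*      = (1.9524, 0.6295, 1.4886)
  lambda* = (7.9991)
  f(x*)   = 38.4927

x* = (1.9524, 0.6295, 1.4886), lambda* = (7.9991)


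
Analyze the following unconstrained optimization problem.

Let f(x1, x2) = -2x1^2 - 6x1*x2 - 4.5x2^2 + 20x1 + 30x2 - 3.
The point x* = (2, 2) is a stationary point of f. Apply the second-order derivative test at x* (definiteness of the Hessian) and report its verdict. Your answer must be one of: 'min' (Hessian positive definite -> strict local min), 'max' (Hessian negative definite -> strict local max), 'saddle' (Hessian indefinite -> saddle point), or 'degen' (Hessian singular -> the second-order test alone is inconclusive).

Compute the Hessian H = grad^2 f:
  H = [[-4, -6], [-6, -9]]
Verify stationarity: grad f(x*) = H x* + g = (0, 0).
Eigenvalues of H: -13, 0.
H has a zero eigenvalue (singular; negative semidefinite but not definite), so H is neither positive definite, negative definite, nor indefinite. The second-order test alone is inconclusive -> degen.
(Indeed, f is constant along the null direction of H through x*, so x* is not a strict local extremum.)

degen


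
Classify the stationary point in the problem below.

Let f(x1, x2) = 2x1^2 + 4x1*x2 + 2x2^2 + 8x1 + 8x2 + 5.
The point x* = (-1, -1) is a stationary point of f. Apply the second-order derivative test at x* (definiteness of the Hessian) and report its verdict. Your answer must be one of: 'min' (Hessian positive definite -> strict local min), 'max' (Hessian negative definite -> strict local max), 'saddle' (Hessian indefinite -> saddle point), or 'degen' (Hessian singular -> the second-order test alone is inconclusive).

Compute the Hessian H = grad^2 f:
  H = [[4, 4], [4, 4]]
Verify stationarity: grad f(x*) = H x* + g = (0, 0).
Eigenvalues of H: 0, 8.
H has a zero eigenvalue (singular; positive semidefinite but not definite), so H is neither positive definite, negative definite, nor indefinite. The second-order test alone is inconclusive -> degen.
(Indeed, f is constant along the null direction of H through x*, so x* is not a strict local extremum.)

degen


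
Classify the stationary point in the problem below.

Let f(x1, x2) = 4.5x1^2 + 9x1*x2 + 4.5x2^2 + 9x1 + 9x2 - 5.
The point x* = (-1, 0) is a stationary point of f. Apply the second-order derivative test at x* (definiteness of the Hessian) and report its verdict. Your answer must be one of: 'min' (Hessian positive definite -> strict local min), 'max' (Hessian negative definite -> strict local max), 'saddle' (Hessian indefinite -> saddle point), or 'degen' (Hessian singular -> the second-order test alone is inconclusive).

Compute the Hessian H = grad^2 f:
  H = [[9, 9], [9, 9]]
Verify stationarity: grad f(x*) = H x* + g = (0, 0).
Eigenvalues of H: 0, 18.
H has a zero eigenvalue (singular; positive semidefinite but not definite), so H is neither positive definite, negative definite, nor indefinite. The second-order test alone is inconclusive -> degen.
(Indeed, f is constant along the null direction of H through x*, so x* is not a strict local extremum.)

degen


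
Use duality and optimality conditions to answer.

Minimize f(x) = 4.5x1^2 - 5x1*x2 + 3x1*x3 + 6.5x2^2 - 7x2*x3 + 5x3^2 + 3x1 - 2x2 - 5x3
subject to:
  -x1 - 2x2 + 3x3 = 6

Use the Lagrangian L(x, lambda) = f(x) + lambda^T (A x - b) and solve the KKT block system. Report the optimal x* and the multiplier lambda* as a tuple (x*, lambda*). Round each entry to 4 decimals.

Form the Lagrangian:
  L(x, lambda) = (1/2) x^T Q x + c^T x + lambda^T (A x - b)
Stationarity (grad_x L = 0): Q x + c + A^T lambda = 0.
Primal feasibility: A x = b.

This gives the KKT block system:
  [ Q   A^T ] [ x     ]   [-c ]
  [ A    0  ] [ lambda ] = [ b ]

Solving the linear system:
  x*      = (-1.0715, 0.3287, 1.862)
  lambda* = (-2.7014)
  f(x*)   = 1.5132

x* = (-1.0715, 0.3287, 1.862), lambda* = (-2.7014)
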